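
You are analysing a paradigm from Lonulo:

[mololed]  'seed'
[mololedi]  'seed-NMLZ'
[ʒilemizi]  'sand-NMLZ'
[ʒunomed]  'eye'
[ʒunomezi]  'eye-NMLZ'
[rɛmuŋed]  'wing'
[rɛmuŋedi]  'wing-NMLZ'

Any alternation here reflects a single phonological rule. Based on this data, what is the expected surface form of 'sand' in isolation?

The root 'eye' surfaces as [ʒunomed] and [ʒunomezi], with a stem-final [d] ~ [z] alternation.
The stem 'wing' ([rɛmuŋed], [rɛmuŋedi]) shows [d] unchanged in both environments, so [d] cannot be basic with [z] derived before the NMLZ suffix.
So /z/ is underlying, and a rule of word-final hardening — voiced fricatives become stops word-finally — gives [d].
The one attested form of 'sand', [ʒilemizi], shows underlying /ʒilemiz/. Applying the same rule word-finally gives [ʒilemid].

[ʒilemid]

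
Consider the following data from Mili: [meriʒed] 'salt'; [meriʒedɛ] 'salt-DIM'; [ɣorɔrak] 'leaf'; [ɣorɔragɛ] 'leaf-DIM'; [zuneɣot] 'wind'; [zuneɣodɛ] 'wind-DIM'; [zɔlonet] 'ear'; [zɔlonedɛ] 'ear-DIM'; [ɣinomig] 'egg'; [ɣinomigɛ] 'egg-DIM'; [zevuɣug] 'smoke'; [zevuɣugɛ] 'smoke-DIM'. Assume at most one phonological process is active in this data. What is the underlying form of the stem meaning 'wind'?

The stem for 'wind' ends in [t] in [zuneɣot] but [d] in [zuneɣodɛ].
The stem 'salt' ([meriʒed], [meriʒedɛ]) shows [d] unchanged in both environments, so [d] cannot be basic with [t] derived in isolation.
The underlying segment must be /t/; voiceless stops become voiced between vowels, yielding [d] there.

/zuneɣot/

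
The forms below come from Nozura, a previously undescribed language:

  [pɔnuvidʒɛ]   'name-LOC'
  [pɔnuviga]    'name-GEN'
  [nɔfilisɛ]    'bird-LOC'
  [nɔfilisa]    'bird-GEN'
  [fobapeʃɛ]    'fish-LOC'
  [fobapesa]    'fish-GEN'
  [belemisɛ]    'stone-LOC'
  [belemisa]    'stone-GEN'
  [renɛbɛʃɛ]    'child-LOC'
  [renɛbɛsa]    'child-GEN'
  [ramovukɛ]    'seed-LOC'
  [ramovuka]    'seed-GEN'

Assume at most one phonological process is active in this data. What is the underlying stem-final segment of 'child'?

The stem for 'child' ends in [ʃ] in [renɛbɛʃɛ] but [s] in [renɛbɛsa].
Compare 'stone', with invariant [s] in [belemisɛ] and [belemisa]: an analysis with underlying /s/ and a rule producing [ʃ] before the LOC suffix would wrongly predict alternation here too.
The alternation reflects depalatalization: palato-alveolar /dʒ/ and /ʃ/ become [g] and [s] when no front vowel follows. /ʃ/ is underlying.

/ʃ/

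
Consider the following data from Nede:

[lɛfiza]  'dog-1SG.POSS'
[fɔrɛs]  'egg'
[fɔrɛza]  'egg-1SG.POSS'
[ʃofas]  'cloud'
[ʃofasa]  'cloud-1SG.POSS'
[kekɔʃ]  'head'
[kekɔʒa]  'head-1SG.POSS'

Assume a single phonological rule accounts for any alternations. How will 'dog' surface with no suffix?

[lɛfis]

In [fɔrɛs] and [fɔrɛza] the final segment of 'egg' alternates: [s] ~ [z].
Compare 'cloud', with invariant [s] in [ʃofas] and [ʃofasa]: an analysis with underlying /s/ and a rule producing [z] before the 1SG.POSS suffix would wrongly predict alternation here too.
The underlying segment must be /z/; voiced obstruents become voiceless word-finally, yielding [s] there.
From [lɛfiza] the stem 'dog' is /lɛfiz/; word-finally this yields [lɛfis].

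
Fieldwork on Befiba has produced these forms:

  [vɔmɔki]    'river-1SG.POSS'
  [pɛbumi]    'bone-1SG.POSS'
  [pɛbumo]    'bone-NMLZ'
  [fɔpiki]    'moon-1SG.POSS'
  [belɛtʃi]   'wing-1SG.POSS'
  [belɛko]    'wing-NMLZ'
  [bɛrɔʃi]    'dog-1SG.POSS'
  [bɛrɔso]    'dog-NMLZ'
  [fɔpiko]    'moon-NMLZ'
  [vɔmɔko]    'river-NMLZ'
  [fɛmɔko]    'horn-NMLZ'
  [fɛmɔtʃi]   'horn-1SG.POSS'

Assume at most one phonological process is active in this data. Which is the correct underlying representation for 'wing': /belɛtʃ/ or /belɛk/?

/belɛtʃ/

In [belɛtʃi] and [belɛko] the final segment of 'wing' alternates: [tʃ] ~ [k].
But 'river' keeps [k] in both environments ([vɔmɔki], [vɔmɔko]), so there is no rule changing /k/ to [tʃ] before the 1SG.POSS suffix.
The alternation reflects depalatalization: palato-alveolar /tʃ/ and /ʃ/ become [k] and [s] when no front vowel follows. /tʃ/ is underlying.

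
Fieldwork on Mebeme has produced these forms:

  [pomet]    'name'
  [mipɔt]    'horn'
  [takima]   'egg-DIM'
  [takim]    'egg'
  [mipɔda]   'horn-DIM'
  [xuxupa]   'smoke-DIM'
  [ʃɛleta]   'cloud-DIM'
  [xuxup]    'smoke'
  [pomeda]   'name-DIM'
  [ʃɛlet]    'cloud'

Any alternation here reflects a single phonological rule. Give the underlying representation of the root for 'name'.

The root 'name' surfaces as [pomeda] and [pomet], with a stem-final [d] ~ [t] alternation.
If /t/ were underlying and a rule turned it into [d] before the DIM suffix, 'cloud' would also alternate; but it has [t] in both [ʃɛleta] and [ʃɛlet].
The alternation reflects word-final obstruent devoicing: voiced obstruents become voiceless word-finally. /d/ is underlying.
The underlying form of 'name' is therefore /pomed/.

/pomed/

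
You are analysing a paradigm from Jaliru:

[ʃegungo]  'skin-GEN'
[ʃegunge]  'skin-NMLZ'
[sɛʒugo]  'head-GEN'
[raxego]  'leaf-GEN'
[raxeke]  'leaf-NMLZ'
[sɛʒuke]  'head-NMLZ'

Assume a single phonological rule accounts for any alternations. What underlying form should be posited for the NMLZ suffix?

The NMLZ suffix surfaces as [-ge] and [-ke], depending on the final segment of the stem.
The GEN suffix, which begins with [g], is invariant after every stem; so [g] is not altered by any rule here.
The NMLZ suffix is therefore /-ke/ underlyingly, with post-nasal voicing: voiceless stops become voiced after a nasal.

/-ke/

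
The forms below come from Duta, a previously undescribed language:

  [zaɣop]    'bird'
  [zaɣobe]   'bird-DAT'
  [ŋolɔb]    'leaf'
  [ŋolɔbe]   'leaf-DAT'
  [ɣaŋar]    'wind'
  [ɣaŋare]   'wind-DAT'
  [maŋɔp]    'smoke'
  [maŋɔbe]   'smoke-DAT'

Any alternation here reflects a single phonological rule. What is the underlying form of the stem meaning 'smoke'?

The root 'smoke' surfaces as [maŋɔp] and [maŋɔbe], with a stem-final [p] ~ [b] alternation.
But 'leaf' keeps [b] in both environments ([ŋolɔb], [ŋolɔbe]), so there is no rule changing /b/ to [p] in isolation.
The alternation reflects intervocalic voicing: voiceless stops become voiced between vowels. /p/ is underlying.
The underlying form of 'smoke' is therefore /maŋɔp/.

/maŋɔp/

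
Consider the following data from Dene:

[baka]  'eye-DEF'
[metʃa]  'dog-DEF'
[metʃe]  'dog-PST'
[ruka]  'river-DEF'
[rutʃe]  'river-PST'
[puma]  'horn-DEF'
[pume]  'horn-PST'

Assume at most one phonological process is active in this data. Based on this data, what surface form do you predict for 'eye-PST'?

[batʃe]

The root 'river' surfaces as [ruka] and [rutʃe], with a stem-final [k] ~ [tʃ] alternation.
If /tʃ/ were underlying and a rule turned it into [k] before the DEF suffix, 'dog' would also alternate; but it has [tʃ] in both [metʃa] and [metʃe].
The underlying segment must be /k/; /k/ becomes palato-alveolar [tʃ] before a front vowel, yielding [tʃ] there.
The one attested form of 'eye', [baka], shows underlying /bak/. Applying the same rule before a front vowel gives [batʃe].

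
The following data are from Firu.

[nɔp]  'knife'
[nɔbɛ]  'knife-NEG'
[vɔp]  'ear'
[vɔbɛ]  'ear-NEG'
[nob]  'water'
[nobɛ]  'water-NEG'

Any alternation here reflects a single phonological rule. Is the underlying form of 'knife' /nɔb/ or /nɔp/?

In [nɔp] and [nɔbɛ] the final segment of 'knife' alternates: [p] ~ [b].
Compare 'water', with invariant [b] in [nob] and [nobɛ]: an analysis with underlying /b/ and a rule producing [p] in isolation would wrongly predict alternation here too.
So /p/ is underlying, and a rule of intervocalic voicing — voiceless stops become voiced between vowels — gives [b].

/nɔp/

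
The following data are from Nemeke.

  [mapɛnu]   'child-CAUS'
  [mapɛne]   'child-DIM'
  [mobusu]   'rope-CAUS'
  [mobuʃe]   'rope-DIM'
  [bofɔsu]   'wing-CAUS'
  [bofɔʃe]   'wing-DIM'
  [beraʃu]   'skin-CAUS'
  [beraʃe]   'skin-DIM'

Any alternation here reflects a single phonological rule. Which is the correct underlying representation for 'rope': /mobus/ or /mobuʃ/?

/mobus/

The stem for 'rope' ends in [s] in [mobusu] but [ʃ] in [mobuʃe].
If /ʃ/ were underlying and a rule turned it into [s] before the CAUS suffix, 'skin' would also alternate; but it has [ʃ] in both [beraʃu] and [beraʃe].
The alternation reflects palatalization before a front vowel: /s/ becomes palato-alveolar [ʃ] before a front vowel. /s/ is underlying.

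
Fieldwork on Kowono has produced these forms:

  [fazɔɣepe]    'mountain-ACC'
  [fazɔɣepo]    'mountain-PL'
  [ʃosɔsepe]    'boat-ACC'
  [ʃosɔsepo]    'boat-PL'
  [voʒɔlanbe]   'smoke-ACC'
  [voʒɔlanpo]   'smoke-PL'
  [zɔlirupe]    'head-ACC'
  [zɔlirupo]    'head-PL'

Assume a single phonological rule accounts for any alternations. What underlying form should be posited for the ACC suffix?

/-be/

The ACC morpheme has two allomorphs, [-be] and [-pe].
The PL suffix, which begins with [p], is invariant after every stem; so [p] is not altered by any rule here.
The ACC suffix is therefore /-be/ underlyingly, with post-vocalic devoicing: voiced stops become voiceless after a vowel.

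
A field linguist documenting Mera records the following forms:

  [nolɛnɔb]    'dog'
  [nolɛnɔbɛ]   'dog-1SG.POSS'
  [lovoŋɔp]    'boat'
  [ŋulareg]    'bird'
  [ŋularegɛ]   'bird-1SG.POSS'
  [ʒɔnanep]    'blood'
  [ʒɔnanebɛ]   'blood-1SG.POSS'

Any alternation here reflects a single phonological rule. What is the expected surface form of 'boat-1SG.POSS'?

'blood' shows [p] ~ [b] at the end of the stem ([ʒɔnanep] vs [ʒɔnanebɛ]).
Compare 'dog', with invariant [b] in [nolɛnɔb] and [nolɛnɔbɛ]: an analysis with underlying /b/ and a rule producing [p] in isolation would wrongly predict alternation here too.
The underlying segment must be /p/; voiceless stops become voiced between vowels, yielding [b] there.
From [lovoŋɔp] the stem 'boat' is /lovoŋɔp/; between vowels this yields [lovoŋɔbɛ].

[lovoŋɔbɛ]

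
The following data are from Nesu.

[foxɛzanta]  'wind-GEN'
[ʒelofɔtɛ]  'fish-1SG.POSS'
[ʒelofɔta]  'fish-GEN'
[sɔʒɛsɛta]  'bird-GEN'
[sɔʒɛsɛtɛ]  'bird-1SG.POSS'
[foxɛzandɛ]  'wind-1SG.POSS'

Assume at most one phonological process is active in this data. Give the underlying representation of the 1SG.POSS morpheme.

/-dɛ/

The 1SG.POSS morpheme has two allomorphs, [-dɛ] and [-tɛ].
By contrast the GEN suffix keeps its initial [t] throughout — that segment must be underlying.
So the underlying form is /-dɛ/, and voiced stops become voiceless after a vowel.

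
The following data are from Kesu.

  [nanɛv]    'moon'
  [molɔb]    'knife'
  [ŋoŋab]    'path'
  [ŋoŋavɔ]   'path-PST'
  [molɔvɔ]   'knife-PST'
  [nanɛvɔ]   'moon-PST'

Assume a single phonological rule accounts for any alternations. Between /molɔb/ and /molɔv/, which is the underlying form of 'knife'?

/molɔb/

The root 'knife' surfaces as [molɔb] and [molɔvɔ], with a stem-final [b] ~ [v] alternation.
Compare 'moon', with invariant [v] in [nanɛv] and [nanɛvɔ]: an analysis with underlying /v/ and a rule producing [b] in isolation would wrongly predict alternation here too.
The alternation reflects intervocalic spirantization: voiced stops become fricatives between vowels. /b/ is underlying.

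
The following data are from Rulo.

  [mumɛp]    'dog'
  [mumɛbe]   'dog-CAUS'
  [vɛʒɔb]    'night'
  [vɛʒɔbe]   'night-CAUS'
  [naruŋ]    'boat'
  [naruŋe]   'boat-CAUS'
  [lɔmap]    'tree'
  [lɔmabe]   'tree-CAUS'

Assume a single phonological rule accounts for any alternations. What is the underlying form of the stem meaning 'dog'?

The stem for 'dog' ends in [p] in [mumɛp] but [b] in [mumɛbe].
Compare 'night', with invariant [b] in [vɛʒɔb] and [vɛʒɔbe]: an analysis with underlying /b/ and a rule producing [p] in isolation would wrongly predict alternation here too.
The underlying segment must be /p/; voiceless stops become voiced between vowels, yielding [b] there.
So 'dog' = /mumɛp/.

/mumɛp/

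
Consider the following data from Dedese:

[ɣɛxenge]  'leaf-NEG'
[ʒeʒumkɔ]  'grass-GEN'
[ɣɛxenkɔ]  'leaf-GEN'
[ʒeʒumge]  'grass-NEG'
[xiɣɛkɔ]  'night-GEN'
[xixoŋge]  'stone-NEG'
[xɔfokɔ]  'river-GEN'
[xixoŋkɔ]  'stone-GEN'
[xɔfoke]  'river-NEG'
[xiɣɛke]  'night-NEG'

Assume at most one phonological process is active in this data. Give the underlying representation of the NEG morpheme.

/-ge/

The NEG morpheme has two allomorphs, [-ge] and [-ke].
The GEN suffix, which begins with [k], is invariant after every stem; so [k] is not altered by any rule here.
The NEG suffix is therefore /-ge/ underlyingly, with post-vocalic devoicing: voiced stops become voiceless after a vowel.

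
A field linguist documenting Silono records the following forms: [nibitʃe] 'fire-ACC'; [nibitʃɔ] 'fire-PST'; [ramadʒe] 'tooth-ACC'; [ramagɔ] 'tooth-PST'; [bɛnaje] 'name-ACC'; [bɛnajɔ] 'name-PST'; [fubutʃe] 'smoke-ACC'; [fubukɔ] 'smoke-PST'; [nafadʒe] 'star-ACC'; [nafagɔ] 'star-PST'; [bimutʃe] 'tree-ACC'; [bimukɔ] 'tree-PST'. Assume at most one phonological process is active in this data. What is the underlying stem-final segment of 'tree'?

/k/

In [bimutʃe] and [bimukɔ] the final segment of 'tree' alternates: [tʃ] ~ [k].
But 'fire' keeps [tʃ] in both environments ([nibitʃe], [nibitʃɔ]), so there is no rule changing /tʃ/ to [k] before the PST suffix.
Therefore /k/ is basic and [tʃ] is derived by palatalization before a front vowel (/k/ and /g/ become palato-alveolar [tʃ] and [dʒ] before a front vowel).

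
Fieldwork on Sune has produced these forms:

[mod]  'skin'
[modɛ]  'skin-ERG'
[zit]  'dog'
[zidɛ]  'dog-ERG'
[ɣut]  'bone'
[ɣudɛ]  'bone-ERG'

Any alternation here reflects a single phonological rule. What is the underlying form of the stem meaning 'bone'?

/ɣut/

The stem for 'bone' ends in [t] in [ɣut] but [d] in [ɣudɛ].
If /d/ were underlying and a rule turned it into [t] in isolation, 'skin' would also alternate; but it has [d] in both [mod] and [modɛ].
The underlying segment must be /t/; voiceless stops become voiced between vowels, yielding [d] there.
The underlying form of 'bone' is therefore /ɣut/.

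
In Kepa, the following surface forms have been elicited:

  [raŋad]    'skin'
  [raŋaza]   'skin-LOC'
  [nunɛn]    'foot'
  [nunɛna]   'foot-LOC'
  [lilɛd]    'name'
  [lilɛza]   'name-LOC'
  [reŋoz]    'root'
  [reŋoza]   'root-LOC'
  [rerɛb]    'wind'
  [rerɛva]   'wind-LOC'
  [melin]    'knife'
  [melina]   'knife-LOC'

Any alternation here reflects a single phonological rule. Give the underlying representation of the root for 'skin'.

'skin' shows [d] ~ [z] at the end of the stem ([raŋad] vs [raŋaza]).
But 'root' keeps [z] in both environments ([reŋoz], [reŋoza]), so there is no rule changing /z/ to [d] in isolation.
The alternation reflects intervocalic spirantization: voiced stops become fricatives between vowels. /d/ is underlying.
The underlying form of 'skin' is therefore /raŋad/.

/raŋad/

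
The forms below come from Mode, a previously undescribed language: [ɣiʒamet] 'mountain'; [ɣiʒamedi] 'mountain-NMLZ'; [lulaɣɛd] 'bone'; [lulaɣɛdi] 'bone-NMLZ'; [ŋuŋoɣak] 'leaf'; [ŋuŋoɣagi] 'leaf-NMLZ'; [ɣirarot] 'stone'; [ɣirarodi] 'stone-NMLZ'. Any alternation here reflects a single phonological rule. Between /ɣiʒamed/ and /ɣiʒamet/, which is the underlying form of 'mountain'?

/ɣiʒamet/

In [ɣiʒamet] and [ɣiʒamedi] the final segment of 'mountain' alternates: [t] ~ [d].
But 'bone' keeps [d] in both environments ([lulaɣɛd], [lulaɣɛdi]), so there is no rule changing /d/ to [t] in isolation.
The alternation reflects intervocalic voicing: voiceless stops become voiced between vowels. /t/ is underlying.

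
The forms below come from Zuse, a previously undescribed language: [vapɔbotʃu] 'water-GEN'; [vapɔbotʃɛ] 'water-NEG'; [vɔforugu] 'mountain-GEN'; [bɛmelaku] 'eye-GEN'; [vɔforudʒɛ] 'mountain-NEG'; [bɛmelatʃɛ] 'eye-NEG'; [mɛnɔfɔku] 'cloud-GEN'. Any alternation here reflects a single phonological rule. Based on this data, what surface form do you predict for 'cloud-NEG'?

[mɛnɔfɔtʃɛ]

The root 'eye' surfaces as [bɛmelaku] and [bɛmelatʃɛ], with a stem-final [k] ~ [tʃ] alternation.
The stem 'water' ([vapɔbotʃu], [vapɔbotʃɛ]) shows [tʃ] unchanged in both environments, so [tʃ] cannot be basic with [k] derived before the GEN suffix.
The underlying segment must be /k/; /k/ and /g/ become palato-alveolar [tʃ] and [dʒ] before a front vowel, yielding [tʃ] there.
The one attested form of 'cloud', [mɛnɔfɔku], shows underlying /mɛnɔfɔk/. Applying the same rule before a front vowel gives [mɛnɔfɔtʃɛ].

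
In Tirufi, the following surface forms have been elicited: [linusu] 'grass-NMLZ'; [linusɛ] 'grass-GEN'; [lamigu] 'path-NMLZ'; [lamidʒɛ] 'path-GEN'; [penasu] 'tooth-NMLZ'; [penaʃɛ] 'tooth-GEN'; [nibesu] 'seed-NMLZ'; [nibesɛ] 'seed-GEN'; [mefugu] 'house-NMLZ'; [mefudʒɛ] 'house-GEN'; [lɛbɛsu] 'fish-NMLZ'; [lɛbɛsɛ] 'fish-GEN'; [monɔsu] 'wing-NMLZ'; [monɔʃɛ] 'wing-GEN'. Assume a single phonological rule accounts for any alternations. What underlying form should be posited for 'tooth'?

The root 'tooth' surfaces as [penasu] and [penaʃɛ], with a stem-final [s] ~ [ʃ] alternation.
Compare 'fish', with invariant [s] in [lɛbɛsu] and [lɛbɛsɛ]: an analysis with underlying /s/ and a rule producing [ʃ] before the GEN suffix would wrongly predict alternation here too.
Therefore /ʃ/ is basic and [s] is derived by depalatalization (palato-alveolar /dʒ/ and /ʃ/ become [g] and [s] when no front vowel follows).
Hence 'tooth' is /penaʃ/ underlyingly.

/penaʃ/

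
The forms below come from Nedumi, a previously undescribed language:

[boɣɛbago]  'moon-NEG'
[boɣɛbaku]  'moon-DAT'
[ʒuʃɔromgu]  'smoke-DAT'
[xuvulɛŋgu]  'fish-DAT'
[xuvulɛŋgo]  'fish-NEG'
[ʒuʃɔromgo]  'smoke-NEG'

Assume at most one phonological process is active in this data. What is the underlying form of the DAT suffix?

The DAT morpheme has two allomorphs, [-gu] and [-ku].
By contrast the NEG suffix keeps its initial [g] throughout — that segment must be underlying.
The DAT suffix is therefore /-ku/ underlyingly, with post-nasal voicing: voiceless stops become voiced after a nasal.

/-ku/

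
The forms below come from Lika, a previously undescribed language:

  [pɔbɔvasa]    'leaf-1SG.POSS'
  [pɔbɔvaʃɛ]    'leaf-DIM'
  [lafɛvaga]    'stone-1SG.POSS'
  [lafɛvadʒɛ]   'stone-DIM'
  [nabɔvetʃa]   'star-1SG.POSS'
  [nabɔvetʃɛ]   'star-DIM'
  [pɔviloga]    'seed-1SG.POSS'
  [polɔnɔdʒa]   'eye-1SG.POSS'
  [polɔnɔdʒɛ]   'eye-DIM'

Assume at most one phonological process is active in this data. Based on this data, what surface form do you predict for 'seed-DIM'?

The stem for 'stone' ends in [g] in [lafɛvaga] but [dʒ] in [lafɛvadʒɛ].
But 'eye' keeps [dʒ] in both environments ([polɔnɔdʒa], [polɔnɔdʒɛ]), so there is no rule changing /dʒ/ to [g] before the 1SG.POSS suffix.
The alternation reflects palatalization before a front vowel: /g/ and /s/ become palato-alveolar [dʒ] and [ʃ] before a front vowel. /g/ is underlying.
The one attested form of 'seed', [pɔviloga], shows underlying /pɔvilog/. Applying the same rule before a front vowel gives [pɔvilodʒɛ].

[pɔvilodʒɛ]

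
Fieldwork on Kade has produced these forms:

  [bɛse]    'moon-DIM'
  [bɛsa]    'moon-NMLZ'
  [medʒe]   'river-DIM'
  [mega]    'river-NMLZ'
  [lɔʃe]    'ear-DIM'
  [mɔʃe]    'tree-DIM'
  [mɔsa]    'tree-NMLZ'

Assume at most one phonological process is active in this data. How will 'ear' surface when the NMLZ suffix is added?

The root 'tree' surfaces as [mɔʃe] and [mɔsa], with a stem-final [ʃ] ~ [s] alternation.
But 'moon' keeps [s] in both environments ([bɛse], [bɛsa]), so there is no rule changing /s/ to [ʃ] before the DIM suffix.
Therefore /ʃ/ is basic and [s] is derived by depalatalization (palato-alveolar /dʒ/ and /ʃ/ become [g] and [s] when no front vowel follows).
The one attested form of 'ear', [lɔʃe], shows underlying /lɔʃ/. Applying the same rule when no front vowel follows gives [lɔsa].

[lɔsa]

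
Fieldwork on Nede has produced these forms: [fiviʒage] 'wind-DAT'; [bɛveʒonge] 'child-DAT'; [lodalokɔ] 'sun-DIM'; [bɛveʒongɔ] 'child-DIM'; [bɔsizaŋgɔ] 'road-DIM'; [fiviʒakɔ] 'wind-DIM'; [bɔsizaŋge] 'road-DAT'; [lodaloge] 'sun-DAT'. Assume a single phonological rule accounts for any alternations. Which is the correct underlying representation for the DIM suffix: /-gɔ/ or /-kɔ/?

/-kɔ/

The DIM suffix surfaces as [-gɔ] and [-kɔ], depending on the final segment of the stem.
By contrast the DAT suffix keeps its initial [g] throughout — that segment must be underlying.
So the underlying form is /-kɔ/, and voiceless stops become voiced after a nasal.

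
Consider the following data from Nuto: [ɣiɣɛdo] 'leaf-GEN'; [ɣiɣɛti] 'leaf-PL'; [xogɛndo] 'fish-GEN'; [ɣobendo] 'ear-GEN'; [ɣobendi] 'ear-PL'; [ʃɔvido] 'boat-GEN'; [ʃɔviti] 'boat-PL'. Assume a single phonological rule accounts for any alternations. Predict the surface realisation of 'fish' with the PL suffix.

[xogɛndi]

The PL morpheme has two allomorphs, [-di] and [-ti].
The GEN suffix, which begins with [d], is invariant after every stem; so [d] is not altered by any rule here.
So the underlying form is /-ti/, and voiceless stops become voiced after a nasal.
After 'fish', which ends in a nasal, the suffix surfaces as [-di], giving [xogɛndi].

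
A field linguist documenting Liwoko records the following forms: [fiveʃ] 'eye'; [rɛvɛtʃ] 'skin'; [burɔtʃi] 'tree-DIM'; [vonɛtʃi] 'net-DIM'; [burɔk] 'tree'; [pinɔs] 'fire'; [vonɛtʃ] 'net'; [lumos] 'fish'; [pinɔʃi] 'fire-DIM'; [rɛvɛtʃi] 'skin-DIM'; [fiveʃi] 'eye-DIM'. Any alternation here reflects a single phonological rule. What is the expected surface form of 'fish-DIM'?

'fire' shows [ʃ] ~ [s] at the end of the stem ([pinɔʃi] vs [pinɔs]).
The stem 'eye' ([fiveʃi], [fiveʃ]) shows [ʃ] unchanged in both environments, so [ʃ] cannot be basic with [s] derived in isolation.
The alternation reflects palatalization before a front vowel: /k/ and /s/ become palato-alveolar [tʃ] and [ʃ] before a front vowel. /s/ is underlying.
The one attested form of 'fish', [lumos], shows underlying /lumos/. Applying the same rule before a front vowel gives [lumoʃi].

[lumoʃi]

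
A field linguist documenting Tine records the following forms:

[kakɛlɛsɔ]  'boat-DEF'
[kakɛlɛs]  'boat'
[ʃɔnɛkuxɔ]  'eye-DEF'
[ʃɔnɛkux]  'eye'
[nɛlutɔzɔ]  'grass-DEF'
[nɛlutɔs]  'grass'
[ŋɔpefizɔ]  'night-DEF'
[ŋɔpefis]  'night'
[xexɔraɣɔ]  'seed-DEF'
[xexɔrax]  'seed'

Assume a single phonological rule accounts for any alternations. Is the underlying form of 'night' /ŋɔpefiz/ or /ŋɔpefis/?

In [ŋɔpefizɔ] and [ŋɔpefis] the final segment of 'night' alternates: [z] ~ [s].
But 'boat' keeps [s] in both environments ([kakɛlɛsɔ], [kakɛlɛs]), so there is no rule changing /s/ to [z] before the DEF suffix.
The underlying segment must be /z/; voiced obstruents become voiceless word-finally, yielding [s] there.

/ŋɔpefiz/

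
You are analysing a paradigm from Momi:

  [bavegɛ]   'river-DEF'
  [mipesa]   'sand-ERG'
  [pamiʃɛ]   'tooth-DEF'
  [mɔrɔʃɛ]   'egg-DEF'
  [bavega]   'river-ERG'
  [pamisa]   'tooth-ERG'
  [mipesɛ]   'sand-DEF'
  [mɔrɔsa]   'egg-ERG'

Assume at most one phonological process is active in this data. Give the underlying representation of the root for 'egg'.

/mɔrɔʃ/

The root 'egg' surfaces as [mɔrɔsa] and [mɔrɔʃɛ], with a stem-final [s] ~ [ʃ] alternation.
If /s/ were underlying and a rule turned it into [ʃ] before the DEF suffix, 'sand' would also alternate; but it has [s] in both [mipesa] and [mipesɛ].
The alternation reflects depalatalization: palato-alveolar /ʃ/ becomes [s] when no front vowel follows. /ʃ/ is underlying.
Hence 'egg' is /mɔrɔʃ/ underlyingly.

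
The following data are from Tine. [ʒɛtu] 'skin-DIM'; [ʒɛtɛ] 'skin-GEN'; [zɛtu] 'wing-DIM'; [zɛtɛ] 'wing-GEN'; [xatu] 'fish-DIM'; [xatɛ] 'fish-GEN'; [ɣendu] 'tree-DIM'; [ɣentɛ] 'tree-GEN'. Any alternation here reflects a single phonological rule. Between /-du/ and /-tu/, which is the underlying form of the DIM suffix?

The DIM suffix surfaces as [-du] and [-tu], depending on the final segment of the stem.
The GEN suffix, which begins with [t], is invariant after every stem; so [t] is not altered by any rule here.
The DIM suffix is therefore /-du/ underlyingly, with post-vocalic devoicing: voiced stops become voiceless after a vowel.

/-du/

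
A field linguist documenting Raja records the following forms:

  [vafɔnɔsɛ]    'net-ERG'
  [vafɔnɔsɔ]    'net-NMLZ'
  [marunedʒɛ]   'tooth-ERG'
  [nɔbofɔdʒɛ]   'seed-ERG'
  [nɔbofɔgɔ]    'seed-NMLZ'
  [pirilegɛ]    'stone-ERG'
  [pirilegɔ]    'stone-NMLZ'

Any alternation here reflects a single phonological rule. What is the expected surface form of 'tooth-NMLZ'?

[marunegɔ]

The stem for 'seed' ends in [dʒ] in [nɔbofɔdʒɛ] but [g] in [nɔbofɔgɔ].
But 'stone' keeps [g] in both environments ([pirilegɛ], [pirilegɔ]), so there is no rule changing /g/ to [dʒ] before the ERG suffix.
The underlying segment must be /dʒ/; palato-alveolar /dʒ/ becomes [g] when no front vowel follows, yielding [g] there.
The one attested form of 'tooth', [marunedʒɛ], shows underlying /marunedʒ/. Applying the same rule when no front vowel follows gives [marunegɔ].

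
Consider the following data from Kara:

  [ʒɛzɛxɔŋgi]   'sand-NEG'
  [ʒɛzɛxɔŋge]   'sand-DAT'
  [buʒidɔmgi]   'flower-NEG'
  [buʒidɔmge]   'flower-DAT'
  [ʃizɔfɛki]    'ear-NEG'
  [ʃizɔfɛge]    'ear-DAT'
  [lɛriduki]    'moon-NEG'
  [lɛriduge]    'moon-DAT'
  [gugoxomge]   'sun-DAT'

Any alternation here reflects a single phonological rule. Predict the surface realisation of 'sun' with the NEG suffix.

The NEG suffix surfaces as [-gi] and [-ki], depending on the final segment of the stem.
The DAT suffix, which begins with [g], is invariant after every stem; so [g] is not altered by any rule here.
So the underlying form is /-ki/, and voiceless stops become voiced after a nasal.
After 'sun', which ends in a nasal, the suffix surfaces as [-gi], giving [gugoxomgi].

[gugoxomgi]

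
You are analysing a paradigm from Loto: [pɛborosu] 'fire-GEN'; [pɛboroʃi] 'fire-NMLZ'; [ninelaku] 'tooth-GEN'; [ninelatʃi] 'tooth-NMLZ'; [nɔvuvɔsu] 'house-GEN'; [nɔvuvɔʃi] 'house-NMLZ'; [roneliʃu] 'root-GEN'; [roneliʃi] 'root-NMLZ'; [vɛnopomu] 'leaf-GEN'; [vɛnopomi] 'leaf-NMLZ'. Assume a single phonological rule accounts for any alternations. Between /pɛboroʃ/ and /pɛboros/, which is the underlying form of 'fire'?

'fire' shows [s] ~ [ʃ] at the end of the stem ([pɛborosu] vs [pɛboroʃi]).
The stem 'root' ([roneliʃu], [roneliʃi]) shows [ʃ] unchanged in both environments, so [ʃ] cannot be basic with [s] derived before the GEN suffix.
The underlying segment must be /s/; /k/ and /s/ become palato-alveolar [tʃ] and [ʃ] before a front vowel, yielding [ʃ] there.

/pɛboros/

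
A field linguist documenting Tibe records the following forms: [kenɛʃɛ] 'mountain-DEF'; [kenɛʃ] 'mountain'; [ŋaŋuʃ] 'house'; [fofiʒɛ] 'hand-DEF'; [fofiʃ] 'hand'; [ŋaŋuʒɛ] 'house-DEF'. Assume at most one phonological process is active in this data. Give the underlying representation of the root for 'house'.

The root 'house' surfaces as [ŋaŋuʃ] and [ŋaŋuʒɛ], with a stem-final [ʃ] ~ [ʒ] alternation.
But 'mountain' keeps [ʃ] in both environments ([kenɛʃ], [kenɛʃɛ]), so there is no rule changing /ʃ/ to [ʒ] before the DEF suffix.
Therefore /ʒ/ is basic and [ʃ] is derived by word-final obstruent devoicing (voiced obstruents become voiceless word-finally).
The underlying form of 'house' is therefore /ŋaŋuʒ/.

/ŋaŋuʒ/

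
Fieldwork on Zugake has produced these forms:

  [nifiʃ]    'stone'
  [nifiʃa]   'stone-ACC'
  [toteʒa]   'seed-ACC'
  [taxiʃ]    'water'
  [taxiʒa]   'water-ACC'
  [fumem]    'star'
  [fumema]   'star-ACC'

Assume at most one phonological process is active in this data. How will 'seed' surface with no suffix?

[toteʃ]

The stem for 'water' ends in [ʃ] in [taxiʃ] but [ʒ] in [taxiʒa].
The stem 'stone' ([nifiʃ], [nifiʃa]) shows [ʃ] unchanged in both environments, so [ʃ] cannot be basic with [ʒ] derived before the ACC suffix.
Therefore /ʒ/ is basic and [ʃ] is derived by word-final obstruent devoicing (voiced obstruents become voiceless word-finally).
The one attested form of 'seed', [toteʒa], shows underlying /toteʒ/. Applying the same rule word-finally gives [toteʃ].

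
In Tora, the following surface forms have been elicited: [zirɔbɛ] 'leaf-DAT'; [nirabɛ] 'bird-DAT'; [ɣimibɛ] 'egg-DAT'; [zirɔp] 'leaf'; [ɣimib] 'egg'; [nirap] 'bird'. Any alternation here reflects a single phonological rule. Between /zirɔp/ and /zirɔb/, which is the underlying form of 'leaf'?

/zirɔp/

In [zirɔp] and [zirɔbɛ] the final segment of 'leaf' alternates: [p] ~ [b].
If /b/ were underlying and a rule turned it into [p] in isolation, 'egg' would also alternate; but it has [b] in both [ɣimib] and [ɣimibɛ].
Therefore /p/ is basic and [b] is derived by intervocalic voicing (voiceless stops become voiced between vowels).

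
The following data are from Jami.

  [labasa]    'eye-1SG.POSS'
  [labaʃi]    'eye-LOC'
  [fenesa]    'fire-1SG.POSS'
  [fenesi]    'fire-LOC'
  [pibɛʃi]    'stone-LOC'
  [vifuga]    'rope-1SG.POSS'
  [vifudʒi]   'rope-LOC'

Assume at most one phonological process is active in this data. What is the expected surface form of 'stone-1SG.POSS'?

The stem for 'eye' ends in [s] in [labasa] but [ʃ] in [labaʃi].
If /s/ were underlying and a rule turned it into [ʃ] before the LOC suffix, 'fire' would also alternate; but it has [s] in both [fenesa] and [fenesi].
The alternation reflects depalatalization: palato-alveolar /dʒ/ and /ʃ/ become [g] and [s] when no front vowel follows. /ʃ/ is underlying.
From [pibɛʃi] the stem 'stone' is /pibɛʃ/; when no front vowel follows this yields [pibɛsa].

[pibɛsa]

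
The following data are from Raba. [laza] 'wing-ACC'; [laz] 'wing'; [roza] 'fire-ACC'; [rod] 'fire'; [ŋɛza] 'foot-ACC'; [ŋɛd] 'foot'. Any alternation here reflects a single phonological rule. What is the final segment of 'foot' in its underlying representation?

The stem for 'foot' ends in [z] in [ŋɛza] but [d] in [ŋɛd].
The stem 'wing' ([laza], [laz]) shows [z] unchanged in both environments, so [z] cannot be basic with [d] derived in isolation.
The underlying segment must be /d/; voiced stops become fricatives between vowels, yielding [z] there.

/d/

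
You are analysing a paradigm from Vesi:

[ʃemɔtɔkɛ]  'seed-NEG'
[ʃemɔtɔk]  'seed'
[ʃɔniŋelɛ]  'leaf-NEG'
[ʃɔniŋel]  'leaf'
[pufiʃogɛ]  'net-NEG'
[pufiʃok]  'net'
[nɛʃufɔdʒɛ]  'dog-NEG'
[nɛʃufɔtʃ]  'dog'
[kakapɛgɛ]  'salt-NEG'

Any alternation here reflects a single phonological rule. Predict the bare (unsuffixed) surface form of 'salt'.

In [pufiʃogɛ] and [pufiʃok] the final segment of 'net' alternates: [g] ~ [k].
If /k/ were underlying and a rule turned it into [g] before the NEG suffix, 'seed' would also alternate; but it has [k] in both [ʃemɔtɔkɛ] and [ʃemɔtɔk].
The underlying segment must be /g/; voiced obstruents become voiceless word-finally, yielding [k] there.
From [kakapɛgɛ] the stem 'salt' is /kakapɛg/; word-finally this yields [kakapɛk].

[kakapɛk]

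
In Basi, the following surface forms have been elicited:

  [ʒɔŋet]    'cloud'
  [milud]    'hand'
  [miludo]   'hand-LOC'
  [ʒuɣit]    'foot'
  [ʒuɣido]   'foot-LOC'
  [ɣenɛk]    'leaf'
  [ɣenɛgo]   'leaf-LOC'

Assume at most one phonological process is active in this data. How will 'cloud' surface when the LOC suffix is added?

'foot' shows [t] ~ [d] at the end of the stem ([ʒuɣit] vs [ʒuɣido]).
If /d/ were underlying and a rule turned it into [t] in isolation, 'hand' would also alternate; but it has [d] in both [milud] and [miludo].
Therefore /t/ is basic and [d] is derived by intervocalic voicing (voiceless stops become voiced between vowels).
The one attested form of 'cloud', [ʒɔŋet], shows underlying /ʒɔŋet/. Applying the same rule between vowels gives [ʒɔŋedo].

[ʒɔŋedo]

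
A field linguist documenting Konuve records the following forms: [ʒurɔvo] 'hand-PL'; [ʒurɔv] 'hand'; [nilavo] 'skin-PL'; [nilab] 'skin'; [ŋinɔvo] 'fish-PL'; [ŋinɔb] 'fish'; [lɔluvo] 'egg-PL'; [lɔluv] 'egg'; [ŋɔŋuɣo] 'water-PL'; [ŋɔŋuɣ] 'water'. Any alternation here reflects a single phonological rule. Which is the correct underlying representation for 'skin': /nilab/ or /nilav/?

In [nilavo] and [nilab] the final segment of 'skin' alternates: [v] ~ [b].
The stem 'hand' ([ʒurɔvo], [ʒurɔv]) shows [v] unchanged in both environments, so [v] cannot be basic with [b] derived in isolation.
The underlying segment must be /b/; voiced stops become fricatives between vowels, yielding [v] there.

/nilab/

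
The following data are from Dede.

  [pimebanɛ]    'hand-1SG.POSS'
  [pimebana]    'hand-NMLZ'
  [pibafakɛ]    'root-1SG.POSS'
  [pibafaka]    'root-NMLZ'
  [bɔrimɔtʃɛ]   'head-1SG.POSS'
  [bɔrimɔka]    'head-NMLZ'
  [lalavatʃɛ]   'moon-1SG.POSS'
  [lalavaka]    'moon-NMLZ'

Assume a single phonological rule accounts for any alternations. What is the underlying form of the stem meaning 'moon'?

'moon' shows [tʃ] ~ [k] at the end of the stem ([lalavatʃɛ] vs [lalavaka]).
The stem 'root' ([pibafakɛ], [pibafaka]) shows [k] unchanged in both environments, so [k] cannot be basic with [tʃ] derived before the 1SG.POSS suffix.
So /tʃ/ is underlying, and a rule of depalatalization — palato-alveolar /tʃ/ becomes [k] when no front vowel follows — gives [k].
Hence 'moon' is /lalavatʃ/ underlyingly.

/lalavatʃ/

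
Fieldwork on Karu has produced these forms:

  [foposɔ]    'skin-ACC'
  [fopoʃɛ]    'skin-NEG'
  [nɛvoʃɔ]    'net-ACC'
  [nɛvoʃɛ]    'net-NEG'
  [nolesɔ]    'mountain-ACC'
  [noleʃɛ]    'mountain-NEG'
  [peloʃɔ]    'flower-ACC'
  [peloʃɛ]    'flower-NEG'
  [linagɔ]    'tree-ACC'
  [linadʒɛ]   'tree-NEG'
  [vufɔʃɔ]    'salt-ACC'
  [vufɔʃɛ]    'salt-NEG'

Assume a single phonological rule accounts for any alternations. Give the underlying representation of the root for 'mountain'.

/noles/

In [nolesɔ] and [noleʃɛ] the final segment of 'mountain' alternates: [s] ~ [ʃ].
But 'net' keeps [ʃ] in both environments ([nɛvoʃɔ], [nɛvoʃɛ]), so there is no rule changing /ʃ/ to [s] before the ACC suffix.
The underlying segment must be /s/; /g/ and /s/ become palato-alveolar [dʒ] and [ʃ] before a front vowel, yielding [ʃ] there.
The underlying form of 'mountain' is therefore /noles/.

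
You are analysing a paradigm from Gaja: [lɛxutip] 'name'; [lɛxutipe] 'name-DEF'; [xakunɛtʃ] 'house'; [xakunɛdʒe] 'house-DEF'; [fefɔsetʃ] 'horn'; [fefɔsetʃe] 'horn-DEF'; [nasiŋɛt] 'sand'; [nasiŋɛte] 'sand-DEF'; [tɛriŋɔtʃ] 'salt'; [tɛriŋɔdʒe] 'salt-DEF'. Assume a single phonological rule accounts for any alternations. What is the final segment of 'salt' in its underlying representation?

/dʒ/

The root 'salt' surfaces as [tɛriŋɔtʃ] and [tɛriŋɔdʒe], with a stem-final [tʃ] ~ [dʒ] alternation.
Compare 'horn', with invariant [tʃ] in [fefɔsetʃ] and [fefɔsetʃe]: an analysis with underlying /tʃ/ and a rule producing [dʒ] before the DEF suffix would wrongly predict alternation here too.
Therefore /dʒ/ is basic and [tʃ] is derived by word-final obstruent devoicing (voiced obstruents become voiceless word-finally).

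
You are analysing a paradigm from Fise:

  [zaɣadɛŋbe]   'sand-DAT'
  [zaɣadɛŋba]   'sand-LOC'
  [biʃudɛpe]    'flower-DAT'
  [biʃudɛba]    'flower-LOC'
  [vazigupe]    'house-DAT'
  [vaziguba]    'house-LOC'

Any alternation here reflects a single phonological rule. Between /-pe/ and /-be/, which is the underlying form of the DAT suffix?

The DAT morpheme has two allomorphs, [-be] and [-pe].
The LOC suffix, which begins with [b], is invariant after every stem; so [b] is not altered by any rule here.
So the underlying form is /-pe/, and voiceless stops become voiced after a nasal.

/-pe/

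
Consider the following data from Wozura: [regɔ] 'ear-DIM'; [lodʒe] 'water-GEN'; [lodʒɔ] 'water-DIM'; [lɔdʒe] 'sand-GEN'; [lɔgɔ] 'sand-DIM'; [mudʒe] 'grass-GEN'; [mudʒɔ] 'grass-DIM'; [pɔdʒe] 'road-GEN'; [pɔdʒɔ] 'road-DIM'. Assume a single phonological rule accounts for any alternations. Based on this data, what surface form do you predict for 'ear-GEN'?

'sand' shows [dʒ] ~ [g] at the end of the stem ([lɔdʒe] vs [lɔgɔ]).
The stem 'water' ([lodʒe], [lodʒɔ]) shows [dʒ] unchanged in both environments, so [dʒ] cannot be basic with [g] derived before the DIM suffix.
Therefore /g/ is basic and [dʒ] is derived by palatalization before a front vowel (/g/ becomes palato-alveolar [dʒ] before a front vowel).
The one attested form of 'ear', [regɔ], shows underlying /reg/. Applying the same rule before a front vowel gives [redʒe].

[redʒe]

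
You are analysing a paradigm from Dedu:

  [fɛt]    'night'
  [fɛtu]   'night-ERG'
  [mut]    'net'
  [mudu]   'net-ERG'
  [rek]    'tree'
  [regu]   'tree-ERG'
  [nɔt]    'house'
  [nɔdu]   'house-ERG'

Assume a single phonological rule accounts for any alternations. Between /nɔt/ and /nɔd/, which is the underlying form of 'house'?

/nɔd/

The stem for 'house' ends in [t] in [nɔt] but [d] in [nɔdu].
Compare 'night', with invariant [t] in [fɛt] and [fɛtu]: an analysis with underlying /t/ and a rule producing [d] before the ERG suffix would wrongly predict alternation here too.
So /d/ is underlying, and a rule of word-final obstruent devoicing — voiced obstruents become voiceless word-finally — gives [t].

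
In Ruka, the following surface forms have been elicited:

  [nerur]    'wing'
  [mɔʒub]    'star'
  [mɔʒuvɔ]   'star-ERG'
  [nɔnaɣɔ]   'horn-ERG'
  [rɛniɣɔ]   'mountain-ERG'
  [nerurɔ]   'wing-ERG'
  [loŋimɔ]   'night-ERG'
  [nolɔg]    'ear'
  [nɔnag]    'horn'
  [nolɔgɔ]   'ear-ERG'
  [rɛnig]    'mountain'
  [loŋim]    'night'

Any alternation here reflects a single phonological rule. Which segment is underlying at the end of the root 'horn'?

The root 'horn' surfaces as [nɔnaɣɔ] and [nɔnag], with a stem-final [ɣ] ~ [g] alternation.
But 'ear' keeps [g] in both environments ([nolɔgɔ], [nolɔg]), so there is no rule changing /g/ to [ɣ] before the ERG suffix.
Therefore /ɣ/ is basic and [g] is derived by word-final hardening (voiced fricatives become stops word-finally).

/ɣ/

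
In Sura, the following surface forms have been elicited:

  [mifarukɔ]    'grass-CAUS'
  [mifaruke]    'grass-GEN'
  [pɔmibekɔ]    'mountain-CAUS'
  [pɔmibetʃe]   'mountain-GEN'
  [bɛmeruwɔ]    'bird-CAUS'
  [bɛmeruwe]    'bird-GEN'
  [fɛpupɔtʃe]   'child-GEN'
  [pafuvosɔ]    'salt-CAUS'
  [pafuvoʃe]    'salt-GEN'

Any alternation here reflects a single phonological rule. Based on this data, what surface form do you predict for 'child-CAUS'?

The stem for 'mountain' ends in [k] in [pɔmibekɔ] but [tʃ] in [pɔmibetʃe].
The stem 'grass' ([mifarukɔ], [mifaruke]) shows [k] unchanged in both environments, so [k] cannot be basic with [tʃ] derived before the GEN suffix.
So /tʃ/ is underlying, and a rule of depalatalization — palato-alveolar /tʃ/ and /ʃ/ become [k] and [s] when no front vowel follows — gives [k].
The one attested form of 'child', [fɛpupɔtʃe], shows underlying /fɛpupɔtʃ/. Applying the same rule when no front vowel follows gives [fɛpupɔkɔ].

[fɛpupɔkɔ]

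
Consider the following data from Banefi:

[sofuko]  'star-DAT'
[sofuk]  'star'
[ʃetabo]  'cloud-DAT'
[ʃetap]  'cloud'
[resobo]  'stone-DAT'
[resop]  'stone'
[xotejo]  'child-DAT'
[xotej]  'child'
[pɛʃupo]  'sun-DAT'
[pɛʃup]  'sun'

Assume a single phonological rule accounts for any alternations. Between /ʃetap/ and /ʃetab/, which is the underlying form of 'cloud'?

The root 'cloud' surfaces as [ʃetabo] and [ʃetap], with a stem-final [b] ~ [p] alternation.
But 'sun' keeps [p] in both environments ([pɛʃupo], [pɛʃup]), so there is no rule changing /p/ to [b] before the DAT suffix.
So /b/ is underlying, and a rule of word-final obstruent devoicing — voiced obstruents become voiceless word-finally — gives [p].

/ʃetab/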